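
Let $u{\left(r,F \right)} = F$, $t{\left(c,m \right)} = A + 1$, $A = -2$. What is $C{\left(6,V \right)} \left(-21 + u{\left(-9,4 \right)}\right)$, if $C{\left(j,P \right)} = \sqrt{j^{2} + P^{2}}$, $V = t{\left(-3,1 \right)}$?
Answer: $- 17 \sqrt{37} \approx -103.41$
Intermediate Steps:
$t{\left(c,m \right)} = -1$ ($t{\left(c,m \right)} = -2 + 1 = -1$)
$V = -1$
$C{\left(j,P \right)} = \sqrt{P^{2} + j^{2}}$
$C{\left(6,V \right)} \left(-21 + u{\left(-9,4 \right)}\right) = \sqrt{\left(-1\right)^{2} + 6^{2}} \left(-21 + 4\right) = \sqrt{1 + 36} \left(-17\right) = \sqrt{37} \left(-17\right) = - 17 \sqrt{37}$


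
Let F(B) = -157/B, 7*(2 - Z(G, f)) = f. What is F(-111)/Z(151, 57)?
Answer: -1099/4773 ≈ -0.23025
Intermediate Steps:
Z(G, f) = 2 - f/7
F(-111)/Z(151, 57) = (-157/(-111))/(2 - 1/7*57) = (-157*(-1/111))/(2 - 57/7) = 157/(111*(-43/7)) = (157/111)*(-7/43) = -1099/4773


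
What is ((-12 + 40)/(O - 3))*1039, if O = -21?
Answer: -7273/6 ≈ -1212.2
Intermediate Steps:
((-12 + 40)/(O - 3))*1039 = ((-12 + 40)/(-21 - 3))*1039 = (28/(-24))*1039 = (28*(-1/24))*1039 = -7/6*1039 = -7273/6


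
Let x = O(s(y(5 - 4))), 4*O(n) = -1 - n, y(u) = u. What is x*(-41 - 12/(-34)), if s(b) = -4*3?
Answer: -7601/68 ≈ -111.78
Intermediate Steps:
s(b) = -12
O(n) = -¼ - n/4 (O(n) = (-1 - n)/4 = -¼ - n/4)
x = 11/4 (x = -¼ - ¼*(-12) = -¼ + 3 = 11/4 ≈ 2.7500)
x*(-41 - 12/(-34)) = 11*(-41 - 12/(-34))/4 = 11*(-41 - 12*(-1/34))/4 = 11*(-41 + 6/17)/4 = (11/4)*(-691/17) = -7601/68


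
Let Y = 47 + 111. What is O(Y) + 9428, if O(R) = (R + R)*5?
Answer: 11008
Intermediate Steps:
Y = 158
O(R) = 10*R (O(R) = (2*R)*5 = 10*R)
O(Y) + 9428 = 10*158 + 9428 = 1580 + 9428 = 11008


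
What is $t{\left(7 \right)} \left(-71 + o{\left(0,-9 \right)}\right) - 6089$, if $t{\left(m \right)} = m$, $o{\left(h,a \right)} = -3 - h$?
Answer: $-6607$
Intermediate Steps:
$t{\left(7 \right)} \left(-71 + o{\left(0,-9 \right)}\right) - 6089 = 7 \left(-71 - 3\right) - 6089 = 7 \left(-74\right) - 6089 = -518 - 6089 = -6607$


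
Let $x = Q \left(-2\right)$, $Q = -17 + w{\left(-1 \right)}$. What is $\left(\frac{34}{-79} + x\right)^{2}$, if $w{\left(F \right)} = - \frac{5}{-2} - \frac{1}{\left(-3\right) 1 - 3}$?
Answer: $\frac{44782864}{56169} \approx 797.29$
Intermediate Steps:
$w{\left(F \right)} = \frac{8}{3}$ ($w{\left(F \right)} = \left(-5\right) \left(- \frac{1}{2}\right) - \frac{1}{-3 - 3} = \frac{5}{2} - \frac{1}{-6} = \frac{5}{2} - - \frac{1}{6} = \frac{5}{2} + \frac{1}{6} = \frac{8}{3}$)
$Q = - \frac{43}{3}$ ($Q = -17 + \frac{8}{3} = - \frac{43}{3} \approx -14.333$)
$x = \frac{86}{3}$ ($x = \left(- \frac{43}{3}\right) \left(-2\right) = \frac{86}{3} \approx 28.667$)
$\left(\frac{34}{-79} + x\right)^{2} = \left(\frac{34}{-79} + \frac{86}{3}\right)^{2} = \left(34 \left(- \frac{1}{79}\right) + \frac{86}{3}\right)^{2} = \left(- \frac{34}{79} + \frac{86}{3}\right)^{2} = \left(\frac{6692}{237}\right)^{2} = \frac{44782864}{56169}$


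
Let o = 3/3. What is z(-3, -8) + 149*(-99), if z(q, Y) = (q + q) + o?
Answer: -14756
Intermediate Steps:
o = 1 (o = 3*(⅓) = 1)
z(q, Y) = 1 + 2*q (z(q, Y) = (q + q) + 1 = 2*q + 1 = 1 + 2*q)
z(-3, -8) + 149*(-99) = (1 + 2*(-3)) + 149*(-99) = (1 - 6) - 14751 = -5 - 14751 = -14756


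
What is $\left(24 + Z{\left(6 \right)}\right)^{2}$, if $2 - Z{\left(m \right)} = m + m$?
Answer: $196$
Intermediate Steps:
$Z{\left(m \right)} = 2 - 2 m$ ($Z{\left(m \right)} = 2 - \left(m + m\right) = 2 - 2 m$)
$\left(24 + Z{\left(6 \right)}\right)^{2} = \left(24 + \left(2 - 12\right)\right)^{2} = \left(24 - 10\right)^{2} = 14^{2} = 196$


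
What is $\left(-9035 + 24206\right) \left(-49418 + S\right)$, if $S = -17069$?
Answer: $-1008674277$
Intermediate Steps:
$\left(-9035 + 24206\right) \left(-49418 + S\right) = \left(-9035 + 24206\right) \left(-49418 - 17069\right) = 15171 \left(-66487\right) = -1008674277$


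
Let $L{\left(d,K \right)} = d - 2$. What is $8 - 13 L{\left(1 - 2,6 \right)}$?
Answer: $47$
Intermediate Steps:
$L{\left(d,K \right)} = -2 + d$
$8 - 13 L{\left(1 - 2,6 \right)} = 8 - 13 \left(-2 + \left(1 - 2\right)\right) = 8 - 13 \left(-2 - 1\right) = 8 - -39 = 8 + 39 = 47$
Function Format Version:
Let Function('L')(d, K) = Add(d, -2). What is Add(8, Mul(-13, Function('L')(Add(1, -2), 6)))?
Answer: 47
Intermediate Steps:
Function('L')(d, K) = Add(-2, d)
Add(8, Mul(-13, Function('L')(Add(1, -2), 6))) = Add(8, Mul(-13, Add(-2, Add(1, -2)))) = Add(8, Mul(-13, Add(-2, -1))) = Add(8, Mul(-13, -3)) = Add(8, 39) = 47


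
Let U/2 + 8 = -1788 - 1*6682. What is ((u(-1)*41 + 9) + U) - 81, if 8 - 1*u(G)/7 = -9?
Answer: -12149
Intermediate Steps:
u(G) = 119 (u(G) = 56 - 7*(-9) = 56 + 63 = 119)
U = -16956 (U = -16 + 2*(-1788 - 1*6682) = -16 + 2*(-1788 - 6682) = -16 + 2*(-8470) = -16 - 16940 = -16956)
((u(-1)*41 + 9) + U) - 81 = ((119*41 + 9) - 16956) - 81 = ((4879 + 9) - 16956) - 81 = (4888 - 16956) - 81 = -12068 - 81 = -12149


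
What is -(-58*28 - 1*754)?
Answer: 2378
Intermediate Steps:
-(-58*28 - 1*754) = -(-1624 - 754) = -1*(-2378) = 2378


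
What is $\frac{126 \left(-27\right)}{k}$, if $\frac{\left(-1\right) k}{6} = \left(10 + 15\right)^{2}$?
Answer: $\frac{567}{625} \approx 0.9072$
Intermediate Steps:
$k = -3750$ ($k = - 6 \left(10 + 15\right)^{2} = - 6 \cdot 25^{2} = \left(-6\right) 625 = -3750$)
$\frac{126 \left(-27\right)}{k} = \frac{126 \left(-27\right)}{-3750} = \left(-3402\right) \left(- \frac{1}{3750}\right) = \frac{567}{625}$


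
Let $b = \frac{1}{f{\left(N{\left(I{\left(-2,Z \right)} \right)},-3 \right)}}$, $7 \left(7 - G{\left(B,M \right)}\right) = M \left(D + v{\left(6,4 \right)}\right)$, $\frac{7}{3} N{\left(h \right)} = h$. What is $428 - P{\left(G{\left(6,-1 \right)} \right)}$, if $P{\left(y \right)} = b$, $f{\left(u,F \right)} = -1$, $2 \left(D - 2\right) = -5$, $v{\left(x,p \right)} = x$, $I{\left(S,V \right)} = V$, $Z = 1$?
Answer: $429$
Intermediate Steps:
$D = - \frac{1}{2}$ ($D = 2 + \frac{1}{2} \left(-5\right) = 2 - \frac{5}{2} = - \frac{1}{2} \approx -0.5$)
$N{\left(h \right)} = \frac{3 h}{7}$
$G{\left(B,M \right)} = 7 - \frac{11 M}{14}$ ($G{\left(B,M \right)} = 7 - \frac{M \left(- \frac{1}{2} + 6\right)}{7} = 7 - \frac{M \frac{11}{2}}{7} = 7 - \frac{\frac{11}{2} M}{7} = 7 - \frac{11 M}{14}$)
$b = -1$ ($b = \frac{1}{-1} = -1$)
$P{\left(y \right)} = -1$
$428 - P{\left(G{\left(6,-1 \right)} \right)} = 428 - -1 = 428 + 1 = 429$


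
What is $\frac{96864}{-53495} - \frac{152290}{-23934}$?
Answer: $\frac{2914205287}{640174665} \approx 4.5522$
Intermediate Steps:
$\frac{96864}{-53495} - \frac{152290}{-23934} = 96864 \left(- \frac{1}{53495}\right) - - \frac{76145}{11967} = - \frac{96864}{53495} + \frac{76145}{11967} = \frac{2914205287}{640174665}$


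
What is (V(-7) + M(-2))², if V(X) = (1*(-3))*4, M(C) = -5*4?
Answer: 1024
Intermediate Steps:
M(C) = -20
V(X) = -12 (V(X) = -3*4 = -12)
(V(-7) + M(-2))² = (-12 - 20)² = (-32)² = 1024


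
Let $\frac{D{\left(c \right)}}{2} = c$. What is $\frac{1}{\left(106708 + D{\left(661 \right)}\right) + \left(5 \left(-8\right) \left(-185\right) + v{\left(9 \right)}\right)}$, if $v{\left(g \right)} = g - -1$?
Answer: $\frac{1}{115440} \approx 8.6625 \cdot 10^{-6}$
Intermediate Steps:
$D{\left(c \right)} = 2 c$
$v{\left(g \right)} = 1 + g$ ($v{\left(g \right)} = g + 1 = 1 + g$)
$\frac{1}{\left(106708 + D{\left(661 \right)}\right) + \left(5 \left(-8\right) \left(-185\right) + v{\left(9 \right)}\right)} = \frac{1}{\left(106708 + 2 \cdot 661\right) + \left(5 \left(-8\right) \left(-185\right) + \left(1 + 9\right)\right)} = \frac{1}{\left(106708 + 1322\right) + \left(\left(-40\right) \left(-185\right) + 10\right)} = \frac{1}{108030 + \left(7400 + 10\right)} = \frac{1}{108030 + 7410} = \frac{1}{115440}$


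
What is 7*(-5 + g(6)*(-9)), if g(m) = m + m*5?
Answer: -2303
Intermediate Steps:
g(m) = 6*m (g(m) = m + 5*m = 6*m)
7*(-5 + g(6)*(-9)) = 7*(-5 + (6*6)*(-9)) = 7*(-5 + 36*(-9)) = 7*(-5 - 324) = 7*(-329) = -2303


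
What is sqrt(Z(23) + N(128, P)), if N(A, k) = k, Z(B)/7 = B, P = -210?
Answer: 7*I ≈ 7.0*I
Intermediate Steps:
Z(B) = 7*B
sqrt(Z(23) + N(128, P)) = sqrt(7*23 - 210) = sqrt(161 - 210) = sqrt(-49) = 7*I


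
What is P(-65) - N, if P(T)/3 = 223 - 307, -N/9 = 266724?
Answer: 2400264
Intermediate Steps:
N = -2400516 (N = -9*266724 = -2400516)
P(T) = -252 (P(T) = 3*(223 - 307) = 3*(-84) = -252)
P(-65) - N = -252 - 1*(-2400516) = -252 + 2400516 = 2400264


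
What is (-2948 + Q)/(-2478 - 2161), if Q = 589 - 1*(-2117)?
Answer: 242/4639 ≈ 0.052166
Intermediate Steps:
Q = 2706 (Q = 589 + 2117 = 2706)
(-2948 + Q)/(-2478 - 2161) = (-2948 + 2706)/(-2478 - 2161) = -242/(-4639) = -242*(-1/4639) = 242/4639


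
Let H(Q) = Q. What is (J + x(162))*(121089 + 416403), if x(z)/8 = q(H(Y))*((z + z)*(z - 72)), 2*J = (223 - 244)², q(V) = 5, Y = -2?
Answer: 627049185786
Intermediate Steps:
J = 441/2 (J = (223 - 244)²/2 = (½)*(-21)² = (½)*441 = 441/2 ≈ 220.50)
x(z) = 80*z*(-72 + z) (x(z) = 8*(5*((z + z)*(z - 72))) = 8*(5*((2*z)*(-72 + z))) = 8*(5*(2*z*(-72 + z))) = 8*(10*z*(-72 + z)) = 80*z*(-72 + z))
(J + x(162))*(121089 + 416403) = (441/2 + 80*162*(-72 + 162))*(121089 + 416403) = (441/2 + 80*162*90)*537492 = (441/2 + 1166400)*537492 = (2333241/2)*537492 = 627049185786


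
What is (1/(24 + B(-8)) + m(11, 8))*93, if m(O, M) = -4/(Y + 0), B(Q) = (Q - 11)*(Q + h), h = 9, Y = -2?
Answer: 1023/5 ≈ 204.60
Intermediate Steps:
B(Q) = (-11 + Q)*(9 + Q) (B(Q) = (Q - 11)*(Q + 9) = (-11 + Q)*(9 + Q))
m(O, M) = 2 (m(O, M) = -4/(-2 + 0) = -4/(-2) = -1/2*(-4) = 2)
(1/(24 + B(-8)) + m(11, 8))*93 = (1/(24 + (-99 + (-8)**2 - 2*(-8))) + 2)*93 = (1/(24 + (-99 + 64 + 16)) + 2)*93 = (1/(24 - 19) + 2)*93 = (1/5 + 2)*93 = (11/5)*93 = 1023/5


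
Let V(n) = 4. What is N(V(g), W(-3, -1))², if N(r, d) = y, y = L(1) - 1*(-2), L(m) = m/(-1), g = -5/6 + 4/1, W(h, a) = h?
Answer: 1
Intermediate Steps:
g = 19/6 (g = -5*⅙ + 4*1 = -⅚ + 4 = 19/6 ≈ 3.1667)
L(m) = -m (L(m) = m*(-1) = -m)
y = 1 (y = -1*1 - 1*(-2) = -1 + 2 = 1)
N(r, d) = 1
N(V(g), W(-3, -1))² = 1² = 1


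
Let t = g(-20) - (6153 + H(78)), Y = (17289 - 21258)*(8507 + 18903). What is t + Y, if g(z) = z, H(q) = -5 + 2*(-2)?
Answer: -108796454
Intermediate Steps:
H(q) = -9 (H(q) = -5 - 4 = -9)
Y = -108790290 (Y = -3969*27410 = -108790290)
t = -6164 (t = -20 - (6153 - 9) = -20 - 1*6144 = -20 - 6144 = -6164)
t + Y = -6164 - 108790290 = -108796454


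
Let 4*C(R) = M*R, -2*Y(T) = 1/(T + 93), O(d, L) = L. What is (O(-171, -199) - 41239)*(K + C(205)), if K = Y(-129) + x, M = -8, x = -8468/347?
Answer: 224858935291/12492 ≈ 1.8000e+7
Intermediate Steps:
x = -8468/347 (x = -8468*1/347 = -8468/347 ≈ -24.403)
Y(T) = -1/(2*(93 + T)) (Y(T) = -1/(2*(T + 93)) = -1/(2*(93 + T)))
C(R) = -2*R (C(R) = (-8*R)/4 = -2*R)
K = -609349/24984 (K = -1/(186 + 2*(-129)) - 8468/347 = -1/(186 - 258) - 8468/347 = -1/(-72) - 8468/347 = -1*(-1/72) - 8468/347 = 1/72 - 8468/347 = -609349/24984 ≈ -24.390)
(O(-171, -199) - 41239)*(K + C(205)) = (-199 - 41239)*(-609349/24984 - 2*205) = -41438*(-609349/24984 - 410) = -41438*(-10852789/24984) = 224858935291/12492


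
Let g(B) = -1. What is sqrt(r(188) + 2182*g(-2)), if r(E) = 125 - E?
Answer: I*sqrt(2245) ≈ 47.381*I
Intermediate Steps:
sqrt(r(188) + 2182*g(-2)) = sqrt((125 - 1*188) + 2182*(-1)) = sqrt((125 - 188) - 2182) = sqrt(-63 - 2182) = sqrt(-2245) = I*sqrt(2245)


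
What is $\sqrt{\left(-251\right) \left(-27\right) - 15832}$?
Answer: $i \sqrt{9055} \approx 95.158 i$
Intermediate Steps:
$\sqrt{\left(-251\right) \left(-27\right) - 15832} = \sqrt{6777 - 15832} = \sqrt{-9055} = i \sqrt{9055}$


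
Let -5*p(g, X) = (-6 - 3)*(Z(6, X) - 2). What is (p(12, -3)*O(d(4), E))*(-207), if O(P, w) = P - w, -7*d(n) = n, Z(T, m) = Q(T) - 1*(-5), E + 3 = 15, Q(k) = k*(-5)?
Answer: -4426488/35 ≈ -1.2647e+5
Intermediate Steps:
Q(k) = -5*k
E = 12 (E = -3 + 15 = 12)
Z(T, m) = 5 - 5*T (Z(T, m) = -5*T - 1*(-5) = -5*T + 5 = 5 - 5*T)
d(n) = -n/7
p(g, X) = -243/5 (p(g, X) = -(-6 - 3)*((5 - 5*6) - 2)/5 = -(-9)*((5 - 30) - 2)/5 = -(-9)*(-25 - 2)/5 = -(-9)*(-27)/5 = -⅕*243 = -243/5)
(p(12, -3)*O(d(4), E))*(-207) = -243*(-⅐*4 - 1*12)/5*(-207) = -243*(-4/7 - 12)/5*(-207) = -243/5*(-88/7)*(-207) = (21384/35)*(-207) = -4426488/35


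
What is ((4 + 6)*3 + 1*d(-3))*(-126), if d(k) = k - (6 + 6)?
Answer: -1890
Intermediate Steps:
d(k) = -12 + k (d(k) = k - 1*12 = k - 12 = -12 + k)
((4 + 6)*3 + 1*d(-3))*(-126) = ((4 + 6)*3 + 1*(-12 - 3))*(-126) = (10*3 + 1*(-15))*(-126) = (30 - 15)*(-126) = 15*(-126) = -1890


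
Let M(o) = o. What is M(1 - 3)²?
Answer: 4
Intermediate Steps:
M(1 - 3)² = (1 - 3)² = (-2)² = 4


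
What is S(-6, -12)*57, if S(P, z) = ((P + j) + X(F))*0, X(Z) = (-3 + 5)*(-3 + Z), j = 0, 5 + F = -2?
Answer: 0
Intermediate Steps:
F = -7 (F = -5 - 2 = -7)
X(Z) = -6 + 2*Z (X(Z) = 2*(-3 + Z) = -6 + 2*Z)
S(P, z) = 0 (S(P, z) = ((P + 0) + (-6 + 2*(-7)))*0 = (P + (-6 - 14))*0 = (P - 20)*0 = (-20 + P)*0 = 0)
S(-6, -12)*57 = 0*57 = 0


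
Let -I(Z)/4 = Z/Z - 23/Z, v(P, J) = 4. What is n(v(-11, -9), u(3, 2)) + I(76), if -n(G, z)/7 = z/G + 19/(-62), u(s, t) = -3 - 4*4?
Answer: 76819/2356 ≈ 32.606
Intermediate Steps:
u(s, t) = -19 (u(s, t) = -3 - 16 = -19)
n(G, z) = 133/62 - 7*z/G (n(G, z) = -7*(z/G + 19/(-62)) = -7*(z/G + 19*(-1/62)) = -7*(z/G - 19/62) = -7*(-19/62 + z/G) = 133/62 - 7*z/G)
I(Z) = -4 + 92/Z (I(Z) = -4*(Z/Z - 23/Z) = -4*(1 - 23/Z) = -4 + 92/Z)
n(v(-11, -9), u(3, 2)) + I(76) = (133/62 - 7*(-19)/4) + (-4 + 92/76) = (133/62 - 7*(-19)*¼) + (-4 + 92*(1/76)) = (133/62 + 133/4) + (-4 + 23/19) = 4389/124 - 53/19 = 76819/2356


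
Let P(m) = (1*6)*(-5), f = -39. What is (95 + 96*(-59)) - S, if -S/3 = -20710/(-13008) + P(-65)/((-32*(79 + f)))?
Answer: -193009353/34688 ≈ -5564.2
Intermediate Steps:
P(m) = -30 (P(m) = 6*(-5) = -30)
S = -168119/34688 (S = -3*(-20710/(-13008) - 30*(-1/(32*(79 - 39)))) = -3*(-20710*(-1/13008) - 30/((-32*40))) = -3*(10355/6504 - 30/(-1280)) = -3*(10355/6504 - 30*(-1/1280)) = -3*(10355/6504 + 3/128) = -3*168119/104064 = -168119/34688 ≈ -4.8466)
(95 + 96*(-59)) - S = (95 + 96*(-59)) - 1*(-168119/34688) = (95 - 5664) + 168119/34688 = -5569 + 168119/34688 = -193009353/34688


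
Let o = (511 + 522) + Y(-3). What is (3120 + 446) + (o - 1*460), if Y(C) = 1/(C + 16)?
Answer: 53808/13 ≈ 4139.1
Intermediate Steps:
Y(C) = 1/(16 + C)
o = 13430/13 (o = (511 + 522) + 1/(16 - 3) = 1033 + 1/13 = 13430/13 ≈ 1033.1)
(3120 + 446) + (o - 1*460) = (3120 + 446) + (13430/13 - 1*460) = 3566 + (13430/13 - 460) = 3566 + 7450/13 = 53808/13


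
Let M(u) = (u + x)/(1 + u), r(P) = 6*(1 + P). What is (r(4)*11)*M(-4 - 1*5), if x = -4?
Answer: 2145/4 ≈ 536.25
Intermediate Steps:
r(P) = 6 + 6*P
M(u) = (-4 + u)/(1 + u) (M(u) = (u - 4)/(1 + u) = (-4 + u)/(1 + u))
(r(4)*11)*M(-4 - 1*5) = ((6 + 6*4)*11)*((-4 + (-4 - 1*5))/(1 + (-4 - 1*5))) = ((6 + 24)*11)*((-4 + (-4 - 5))/(1 + (-4 - 5))) = (30*11)*((-4 - 9)/(1 - 9)) = 330*(-13/(-8)) = 330*(-1/8*(-13)) = 330*(13/8) = 2145/4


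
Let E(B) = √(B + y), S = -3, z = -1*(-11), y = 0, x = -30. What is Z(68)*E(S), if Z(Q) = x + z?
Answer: -19*I*√3 ≈ -32.909*I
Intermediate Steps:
z = 11
E(B) = √B (E(B) = √(B + 0) = √B)
Z(Q) = -19 (Z(Q) = -30 + 11 = -19)
Z(68)*E(S) = -19*I*√3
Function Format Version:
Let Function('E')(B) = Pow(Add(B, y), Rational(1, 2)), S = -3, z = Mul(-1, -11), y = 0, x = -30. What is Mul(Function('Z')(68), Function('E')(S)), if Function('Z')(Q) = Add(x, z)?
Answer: Mul(-19, I, Pow(3, Rational(1, 2))) ≈ Mul(-32.909, I)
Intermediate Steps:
z = 11
Function('E')(B) = Pow(B, Rational(1, 2)) (Function('E')(B) = Pow(Add(B, 0), Rational(1, 2)) = Pow(B, Rational(1, 2)))
Function('Z')(Q) = -19 (Function('Z')(Q) = Add(-30, 11) = -19)
Mul(Function('Z')(68), Function('E')(S)) = Mul(-19, Pow(-3, Rational(1, 2))) = Mul(-19, Mul(I, Pow(3, Rational(1, 2)))) = Mul(-19, I, Pow(3, Rational(1, 2)))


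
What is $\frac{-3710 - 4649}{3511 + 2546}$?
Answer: $- \frac{8359}{6057} \approx -1.3801$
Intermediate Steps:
$\frac{-3710 - 4649}{3511 + 2546} = - \frac{8359}{6057}$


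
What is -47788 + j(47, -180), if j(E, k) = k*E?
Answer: -56248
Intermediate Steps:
j(E, k) = E*k
-47788 + j(47, -180) = -47788 + 47*(-180) = -47788 - 8460 = -56248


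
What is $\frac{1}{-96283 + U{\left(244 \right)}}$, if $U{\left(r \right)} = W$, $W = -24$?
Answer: $- \frac{1}{96307} \approx -1.0383 \cdot 10^{-5}$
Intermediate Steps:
$U{\left(r \right)} = -24$
$\frac{1}{-96283 + U{\left(244 \right)}} = \frac{1}{-96283 - 24} = \frac{1}{-96307} = - \frac{1}{96307}$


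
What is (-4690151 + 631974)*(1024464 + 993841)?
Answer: -8190638929985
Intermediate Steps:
(-4690151 + 631974)*(1024464 + 993841) = -4058177*2018305 = -8190638929985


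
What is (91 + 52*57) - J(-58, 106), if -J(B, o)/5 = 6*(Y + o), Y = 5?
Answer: 6385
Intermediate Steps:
J(B, o) = -150 - 30*o (J(B, o) = -30*(5 + o) = -5*(30 + 6*o) = -150 - 30*o)
(91 + 52*57) - J(-58, 106) = (91 + 52*57) - (-150 - 30*106) = (91 + 2964) - (-150 - 3180) = 3055 - 1*(-3330) = 3055 + 3330 = 6385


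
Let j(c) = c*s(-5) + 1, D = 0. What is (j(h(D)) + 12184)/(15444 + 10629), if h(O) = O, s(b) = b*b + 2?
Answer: 12185/26073 ≈ 0.46734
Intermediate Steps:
s(b) = 2 + b² (s(b) = b² + 2 = 2 + b²)
j(c) = 1 + 27*c (j(c) = c*(2 + (-5)²) + 1 = c*(2 + 25) + 1 = c*27 + 1 = 27*c + 1 = 1 + 27*c)
(j(h(D)) + 12184)/(15444 + 10629) = ((1 + 27*0) + 12184)/(15444 + 10629) = ((1 + 0) + 12184)/26073 = (1 + 12184)*(1/26073) = 12185*(1/26073) = 12185/26073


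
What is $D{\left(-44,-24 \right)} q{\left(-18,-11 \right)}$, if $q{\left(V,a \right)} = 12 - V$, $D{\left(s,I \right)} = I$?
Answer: $-720$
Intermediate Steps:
$D{\left(-44,-24 \right)} q{\left(-18,-11 \right)} = - 24 \left(12 - -18\right) = - 24 \left(12 + 18\right) = \left(-24\right) 30 = -720$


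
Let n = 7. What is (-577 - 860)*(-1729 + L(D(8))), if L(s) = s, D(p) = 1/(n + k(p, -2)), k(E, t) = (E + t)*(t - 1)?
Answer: 27331740/11 ≈ 2.4847e+6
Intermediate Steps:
k(E, t) = (-1 + t)*(E + t) (k(E, t) = (E + t)*(-1 + t) = (-1 + t)*(E + t))
D(p) = 1/(13 - 3*p) (D(p) = 1/(7 + ((-2)² - p - 1*(-2) + p*(-2))) = 1/(7 + (4 - p + 2 - 2*p)) = 1/(7 + (6 - 3*p)) = 1/(13 - 3*p))
(-577 - 860)*(-1729 + L(D(8))) = (-577 - 860)*(-1729 + 1/(13 - 3*8)) = -1437*(-1729 + 1/(13 - 24)) = -1437*(-1729 + 1/(-11)) = -1437*(-1729 - 1/11) = -1437*(-19020/11) = 27331740/11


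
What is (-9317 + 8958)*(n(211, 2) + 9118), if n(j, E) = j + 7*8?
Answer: -3369215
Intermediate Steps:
n(j, E) = 56 + j (n(j, E) = j + 56 = 56 + j)
(-9317 + 8958)*(n(211, 2) + 9118) = (-9317 + 8958)*((56 + 211) + 9118) = -359*(267 + 9118) = -359*9385 = -3369215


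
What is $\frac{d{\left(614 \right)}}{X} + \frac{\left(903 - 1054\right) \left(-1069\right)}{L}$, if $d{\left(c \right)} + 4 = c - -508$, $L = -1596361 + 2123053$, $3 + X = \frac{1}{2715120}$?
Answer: $- \frac{1597460941334299}{4290095422428} \approx -372.36$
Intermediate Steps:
$X = - \frac{8145359}{2715120}$ ($X = -3 + \frac{1}{2715120} = - \frac{8145359}{2715120} \approx -3.0$)
$L = 526692$
$d{\left(c \right)} = 504 + c$ ($d{\left(c \right)} = -4 + \left(c - -508\right) = -4 + \left(c + 508\right) = -4 + \left(508 + c\right) = 504 + c$)
$\frac{d{\left(614 \right)}}{X} + \frac{\left(903 - 1054\right) \left(-1069\right)}{L} = \frac{504 + 614}{- \frac{8145359}{2715120}} + \frac{\left(903 - 1054\right) \left(-1069\right)}{526692} = 1118 \left(- \frac{2715120}{8145359}\right) + \left(-151\right) \left(-1069\right) \frac{1}{526692} = - \frac{3035504160}{8145359} + 161419 \cdot \frac{1}{526692} = - \frac{3035504160}{8145359} + \frac{161419}{526692} = - \frac{1597460941334299}{4290095422428}$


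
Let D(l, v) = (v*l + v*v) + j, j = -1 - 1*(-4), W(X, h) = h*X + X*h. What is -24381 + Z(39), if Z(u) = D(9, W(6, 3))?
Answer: -22758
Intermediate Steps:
W(X, h) = 2*X*h (W(X, h) = X*h + X*h = 2*X*h)
j = 3 (j = -1 + 4 = 3)
D(l, v) = 3 + v**2 + l*v (D(l, v) = (v*l + v*v) + 3 = (l*v + v**2) + 3 = (v**2 + l*v) + 3 = 3 + v**2 + l*v)
Z(u) = 1623 (Z(u) = 3 + (2*6*3)**2 + 9*(2*6*3) = 3 + 36**2 + 9*36 = 3 + 1296 + 324 = 1623)
-24381 + Z(39) = -24381 + 1623 = -22758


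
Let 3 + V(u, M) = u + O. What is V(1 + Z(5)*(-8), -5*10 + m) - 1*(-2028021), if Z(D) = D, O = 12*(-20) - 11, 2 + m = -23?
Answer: 2027728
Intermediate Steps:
m = -25 (m = -2 - 23 = -25)
O = -251 (O = -240 - 11 = -251)
V(u, M) = -254 + u (V(u, M) = -3 + (u - 251) = -3 + (-251 + u) = -254 + u)
V(1 + Z(5)*(-8), -5*10 + m) - 1*(-2028021) = (-254 + (1 + 5*(-8))) - 1*(-2028021) = (-254 + (1 - 40)) + 2028021 = (-254 - 39) + 2028021 = -293 + 2028021 = 2027728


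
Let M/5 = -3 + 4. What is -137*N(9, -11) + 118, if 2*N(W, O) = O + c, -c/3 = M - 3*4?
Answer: -567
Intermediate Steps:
M = 5 (M = 5*(-3 + 4) = 5*1 = 5)
c = 21 (c = -3*(5 - 3*4) = -3*(5 - 12) = -3*(-7) = 21)
N(W, O) = 21/2 + O/2 (N(W, O) = (O + 21)/2 = (21 + O)/2 = 21/2 + O/2)
-137*N(9, -11) + 118 = -137*(21/2 + (1/2)*(-11)) + 118 = -137*(21/2 - 11/2) + 118 = -137*5 + 118 = -685 + 118 = -567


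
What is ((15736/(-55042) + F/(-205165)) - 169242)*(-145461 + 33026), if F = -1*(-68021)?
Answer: 21488630495374862517/1129269193 ≈ 1.9029e+10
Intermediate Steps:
F = 68021
((15736/(-55042) + F/(-205165)) - 169242)*(-145461 + 33026) = ((15736/(-55042) + 68021/(-205165)) - 169242)*(-145461 + 33026) = ((15736*(-1/55042) + 68021*(-1/205165)) - 169242)*(-112435) = ((-7868/27521 - 68021/205165) - 169242)*(-112435) = (-3486244161/5646345965 - 169242)*(-112435) = -955602370052691/5646345965*(-112435) = 21488630495374862517/1129269193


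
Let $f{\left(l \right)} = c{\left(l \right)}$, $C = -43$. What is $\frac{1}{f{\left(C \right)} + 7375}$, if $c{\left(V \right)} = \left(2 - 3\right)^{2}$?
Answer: $\frac{1}{7376} \approx 0.00013557$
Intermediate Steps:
$c{\left(V \right)} = 1$ ($c{\left(V \right)} = \left(-1\right)^{2} = 1$)
$f{\left(l \right)} = 1$
$\frac{1}{f{\left(C \right)} + 7375} = \frac{1}{1 + 7375} = \frac{1}{7376}$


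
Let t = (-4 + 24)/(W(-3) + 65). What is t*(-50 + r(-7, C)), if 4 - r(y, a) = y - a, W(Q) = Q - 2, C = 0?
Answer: -13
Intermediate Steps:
W(Q) = -2 + Q
r(y, a) = 4 + a - y (r(y, a) = 4 - (y - a) = 4 + (a - y) = 4 + a - y)
t = ⅓ (t = (-4 + 24)/((-2 - 3) + 65) = 20/(-5 + 65) = 20/60 = 20*(1/60) = ⅓ ≈ 0.33333)
t*(-50 + r(-7, C)) = (-50 + (4 + 0 - 1*(-7)))/3 = (-50 + (4 + 0 + 7))/3 = (-50 + 11)/3 = (⅓)*(-39) = -13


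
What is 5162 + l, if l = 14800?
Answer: 19962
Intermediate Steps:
5162 + l = 5162 + 14800 = 19962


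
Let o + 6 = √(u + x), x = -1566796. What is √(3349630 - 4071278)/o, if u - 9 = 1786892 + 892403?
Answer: I*√45103/46353 + I*√1393818009/46353 ≈ 0.81001*I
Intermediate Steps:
u = 2679304 (u = 9 + (1786892 + 892403) = 9 + 2679295 = 2679304)
o = -6 + 6*√30903 (o = -6 + √(2679304 - 1566796) = -6 + √1112508 = -6 + 6*√30903 ≈ 1048.8)
√(3349630 - 4071278)/o = √(3349630 - 4071278)/(-6 + 6*√30903) = √(-721648)/(-6 + 6*√30903) = (4*I*√45103)/(-6 + 6*√30903) = 4*I*√45103/(-6 + 6*√30903)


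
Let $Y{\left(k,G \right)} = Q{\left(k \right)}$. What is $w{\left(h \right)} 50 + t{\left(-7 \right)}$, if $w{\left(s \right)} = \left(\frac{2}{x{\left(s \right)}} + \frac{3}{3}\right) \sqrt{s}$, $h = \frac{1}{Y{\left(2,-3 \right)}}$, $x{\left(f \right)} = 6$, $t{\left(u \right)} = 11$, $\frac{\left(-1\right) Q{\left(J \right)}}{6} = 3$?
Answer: $11 + \frac{100 i \sqrt{2}}{9} \approx 11.0 + 15.713 i$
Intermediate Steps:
$Q{\left(J \right)} = -18$ ($Q{\left(J \right)} = \left(-6\right) 3 = -18$)
$Y{\left(k,G \right)} = -18$
$h = - \frac{1}{18}$ ($h = \frac{1}{-18} = - \frac{1}{18} \approx -0.055556$)
$w{\left(s \right)} = \frac{4 \sqrt{s}}{3}$ ($w{\left(s \right)} = \left(\frac{2}{6} + \frac{3}{3}\right) \sqrt{s} = \left(2 \cdot \frac{1}{6} + 3 \cdot \frac{1}{3}\right) \sqrt{s} = \left(\frac{1}{3} + 1\right) \sqrt{s} = \frac{4 \sqrt{s}}{3}$)
$w{\left(h \right)} 50 + t{\left(-7 \right)} = \frac{4 \sqrt{- \frac{1}{18}}}{3} \cdot 50 + 11 = \frac{4 \frac{i \sqrt{2}}{6}}{3} \cdot 50 + 11 = \frac{2 i \sqrt{2}}{9} \cdot 50 + 11 = \frac{100 i \sqrt{2}}{9} + 11 = 11 + \frac{100 i \sqrt{2}}{9}$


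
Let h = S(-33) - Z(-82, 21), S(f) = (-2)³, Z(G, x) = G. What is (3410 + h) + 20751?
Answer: 24235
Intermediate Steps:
S(f) = -8
h = 74 (h = -8 - 1*(-82) = -8 + 82 = 74)
(3410 + h) + 20751 = (3410 + 74) + 20751 = 3484 + 20751 = 24235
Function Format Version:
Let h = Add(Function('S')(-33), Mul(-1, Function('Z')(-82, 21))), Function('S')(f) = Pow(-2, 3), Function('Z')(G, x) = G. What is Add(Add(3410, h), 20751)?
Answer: 24235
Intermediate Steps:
Function('S')(f) = -8
h = 74 (h = Add(-8, Mul(-1, -82)) = Add(-8, 82) = 74)
Add(Add(3410, h), 20751) = Add(Add(3410, 74), 20751) = Add(3484, 20751) = 24235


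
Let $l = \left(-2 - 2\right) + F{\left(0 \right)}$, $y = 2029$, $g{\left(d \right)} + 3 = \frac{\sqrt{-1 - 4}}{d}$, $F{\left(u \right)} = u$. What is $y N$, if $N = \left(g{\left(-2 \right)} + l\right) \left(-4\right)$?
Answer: $56812 + 4058 i \sqrt{5} \approx 56812.0 + 9074.0 i$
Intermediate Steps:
$g{\left(d \right)} = -3 + \frac{i \sqrt{5}}{d}$ ($g{\left(d \right)} = -3 + \frac{\sqrt{-1 - 4}}{d} = -3 + \frac{\sqrt{-5}}{d} = -3 + \frac{i \sqrt{5}}{d}$)
$l = -4$ ($l = \left(-2 - 2\right) + 0 = -4 + 0 = -4$)
$N = 28 + 2 i \sqrt{5}$ ($N = \left(\left(-3 + \frac{i \sqrt{5}}{-2}\right) - 4\right) \left(-4\right) = \left(\left(-3 + i \sqrt{5} \left(- \frac{1}{2}\right)\right) - 4\right) \left(-4\right) = \left(\left(-3 - \frac{i \sqrt{5}}{2}\right) - 4\right) \left(-4\right) = \left(-7 - \frac{i \sqrt{5}}{2}\right) \left(-4\right) = 28 + 2 i \sqrt{5} \approx 28.0 + 4.4721 i$)
$y N = 2029 \left(28 + 2 i \sqrt{5}\right) = 56812 + 4058 i \sqrt{5}$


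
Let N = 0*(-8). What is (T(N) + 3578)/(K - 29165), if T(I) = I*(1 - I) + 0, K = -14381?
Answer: -1789/21773 ≈ -0.082166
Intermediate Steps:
N = 0
T(I) = I*(1 - I)
(T(N) + 3578)/(K - 29165) = (0*(1 - 1*0) + 3578)/(-14381 - 29165) = (0*(1 + 0) + 3578)/(-43546) = (0*1 + 3578)*(-1/43546) = (0 + 3578)*(-1/43546) = 3578*(-1/43546) = -1789/21773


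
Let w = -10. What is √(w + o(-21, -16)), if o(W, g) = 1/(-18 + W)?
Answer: I*√15249/39 ≈ 3.1663*I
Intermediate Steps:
√(w + o(-21, -16)) = √(-10 + 1/(-18 - 21)) = √(-10 + 1/(-39)) = √(-10 - 1/39) = √(-391/39) = I*√15249/39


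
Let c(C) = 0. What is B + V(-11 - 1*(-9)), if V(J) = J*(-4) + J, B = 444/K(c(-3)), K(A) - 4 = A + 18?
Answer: 288/11 ≈ 26.182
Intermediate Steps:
K(A) = 22 + A (K(A) = 4 + (A + 18) = 4 + (18 + A) = 22 + A)
B = 222/11 (B = 444/(22 + 0) = 444/22 = 444*(1/22) = 222/11 ≈ 20.182)
V(J) = -3*J (V(J) = -4*J + J = -3*J)
B + V(-11 - 1*(-9)) = 222/11 - 3*(-11 - 1*(-9)) = 222/11 - 3*(-11 + 9) = 222/11 - 3*(-2) = 222/11 + 6 = 288/11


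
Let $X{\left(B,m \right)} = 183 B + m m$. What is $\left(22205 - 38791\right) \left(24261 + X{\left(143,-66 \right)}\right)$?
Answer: $-908680596$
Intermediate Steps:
$X{\left(B,m \right)} = m^{2} + 183 B$ ($X{\left(B,m \right)} = 183 B + m^{2} = m^{2} + 183 B$)
$\left(22205 - 38791\right) \left(24261 + X{\left(143,-66 \right)}\right) = \left(22205 - 38791\right) \left(24261 + \left(\left(-66\right)^{2} + 183 \cdot 143\right)\right) = - 16586 \left(24261 + \left(4356 + 26169\right)\right) = - 16586 \left(24261 + 30525\right) = \left(-16586\right) 54786 = -908680596$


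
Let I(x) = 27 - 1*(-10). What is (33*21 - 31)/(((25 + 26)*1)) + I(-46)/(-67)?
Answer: 42467/3417 ≈ 12.428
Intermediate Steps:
I(x) = 37 (I(x) = 27 + 10 = 37)
(33*21 - 31)/(((25 + 26)*1)) + I(-46)/(-67) = (33*21 - 31)/(((25 + 26)*1)) + 37/(-67) = (693 - 31)/((51*1)) + 37*(-1/67) = 662/51 - 37/67 = 42467/3417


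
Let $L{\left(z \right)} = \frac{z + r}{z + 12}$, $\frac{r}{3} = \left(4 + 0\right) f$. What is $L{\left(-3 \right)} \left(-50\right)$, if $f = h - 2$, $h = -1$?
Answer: $\frac{650}{3} \approx 216.67$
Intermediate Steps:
$f = -3$ ($f = -1 - 2 = -3$)
$r = -36$ ($r = 3 \left(4 + 0\right) \left(-3\right) = 3 \cdot 4 \left(-3\right) = 3 \left(-12\right) = -36$)
$L{\left(z \right)} = \frac{-36 + z}{12 + z}$ ($L{\left(z \right)} = \frac{z - 36}{z + 12} = \frac{-36 + z}{12 + z}$)
$L{\left(-3 \right)} \left(-50\right) = \frac{-36 - 3}{12 - 3} \left(-50\right) = \frac{1}{9} \left(-39\right) \left(-50\right) = \left(- \frac{13}{3}\right) \left(-50\right) = \frac{650}{3}$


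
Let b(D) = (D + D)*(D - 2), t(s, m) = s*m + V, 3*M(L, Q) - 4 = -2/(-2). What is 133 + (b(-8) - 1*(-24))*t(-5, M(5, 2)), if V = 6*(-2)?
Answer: -10825/3 ≈ -3608.3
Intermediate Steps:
V = -12
M(L, Q) = 5/3 (M(L, Q) = 4/3 + (-2/(-2))/3 = 4/3 + (-2*(-½))/3 = 4/3 + (⅓)*1 = 4/3 + ⅓ = 5/3)
t(s, m) = -12 + m*s (t(s, m) = s*m - 12 = m*s - 12 = -12 + m*s)
b(D) = 2*D*(-2 + D) (b(D) = (2*D)*(-2 + D) = 2*D*(-2 + D))
133 + (b(-8) - 1*(-24))*t(-5, M(5, 2)) = 133 + (2*(-8)*(-2 - 8) - 1*(-24))*(-12 + (5/3)*(-5)) = 133 + (2*(-8)*(-10) + 24)*(-12 - 25/3) = 133 + (160 + 24)*(-61/3) = 133 + 184*(-61/3) = 133 - 11224/3 = -10825/3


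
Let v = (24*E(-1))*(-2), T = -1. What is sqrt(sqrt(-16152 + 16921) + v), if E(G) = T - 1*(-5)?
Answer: sqrt(-192 + sqrt(769)) ≈ 12.817*I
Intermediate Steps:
E(G) = 4 (E(G) = -1 - 1*(-5) = -1 + 5 = 4)
v = -192 (v = (24*4)*(-2) = 96*(-2) = -192)
sqrt(sqrt(-16152 + 16921) + v) = sqrt(sqrt(-16152 + 16921) - 192) = sqrt(sqrt(769) - 192) = sqrt(-192 + sqrt(769))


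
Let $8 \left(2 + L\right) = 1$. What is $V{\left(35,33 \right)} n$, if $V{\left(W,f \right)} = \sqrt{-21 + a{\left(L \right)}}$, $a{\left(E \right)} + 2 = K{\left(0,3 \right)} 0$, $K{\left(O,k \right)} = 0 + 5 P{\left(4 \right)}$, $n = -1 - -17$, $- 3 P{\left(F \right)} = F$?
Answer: $16 i \sqrt{23} \approx 76.733 i$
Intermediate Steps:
$L = - \frac{15}{8}$ ($L = -2 + \frac{1}{8} \cdot 1 = -2 + \frac{1}{8} = - \frac{15}{8} \approx -1.875$)
$P{\left(F \right)} = - \frac{F}{3}$
$n = 16$ ($n = -1 + 17 = 16$)
$K{\left(O,k \right)} = - \frac{20}{3}$ ($K{\left(O,k \right)} = 0 + 5 \left(\left(- \frac{1}{3}\right) 4\right) = 0 + 5 \left(- \frac{4}{3}\right) = 0 - \frac{20}{3} = - \frac{20}{3}$)
$a{\left(E \right)} = -2$ ($a{\left(E \right)} = -2 - 0 = -2 + 0 = -2$)
$V{\left(W,f \right)} = i \sqrt{23}$ ($V{\left(W,f \right)} = \sqrt{-21 - 2} = \sqrt{-23} = i \sqrt{23}$)
$V{\left(35,33 \right)} n = i \sqrt{23} \cdot 16 = 16 i \sqrt{23}$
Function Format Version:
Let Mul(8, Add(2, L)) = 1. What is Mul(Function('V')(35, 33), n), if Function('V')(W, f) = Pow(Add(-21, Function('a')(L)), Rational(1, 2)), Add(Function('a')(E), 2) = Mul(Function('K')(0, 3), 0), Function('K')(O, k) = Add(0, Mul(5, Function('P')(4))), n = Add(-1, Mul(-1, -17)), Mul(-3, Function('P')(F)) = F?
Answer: Mul(16, I, Pow(23, Rational(1, 2))) ≈ Mul(76.733, I)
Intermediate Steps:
L = Rational(-15, 8) (L = Add(-2, Mul(Rational(1, 8), 1)) = Add(-2, Rational(1, 8)) = Rational(-15, 8) ≈ -1.8750)
Function('P')(F) = Mul(Rational(-1, 3), F)
n = 16 (n = Add(-1, 17) = 16)
Function('K')(O, k) = Rational(-20, 3) (Function('K')(O, k) = Add(0, Mul(5, Mul(Rational(-1, 3), 4))) = Add(0, Mul(5, Rational(-4, 3))) = Add(0, Rational(-20, 3)) = Rational(-20, 3))
Function('a')(E) = -2 (Function('a')(E) = Add(-2, Mul(Rational(-20, 3), 0)) = Add(-2, 0) = -2)
Function('V')(W, f) = Mul(I, Pow(23, Rational(1, 2))) (Function('V')(W, f) = Pow(Add(-21, -2), Rational(1, 2)) = Pow(-23, Rational(1, 2)) = Mul(I, Pow(23, Rational(1, 2))))
Mul(Function('V')(35, 33), n) = Mul(Mul(I, Pow(23, Rational(1, 2))), 16) = Mul(16, I, Pow(23, Rational(1, 2)))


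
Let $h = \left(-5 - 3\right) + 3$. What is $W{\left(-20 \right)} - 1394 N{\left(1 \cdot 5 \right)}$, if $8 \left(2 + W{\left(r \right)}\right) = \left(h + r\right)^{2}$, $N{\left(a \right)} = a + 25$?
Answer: $- \frac{333951}{8} \approx -41744.0$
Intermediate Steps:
$h = -5$ ($h = -8 + 3 = -5$)
$N{\left(a \right)} = 25 + a$
$W{\left(r \right)} = -2 + \frac{\left(-5 + r\right)^{2}}{8}$
$W{\left(-20 \right)} - 1394 N{\left(1 \cdot 5 \right)} = \left(-2 + \frac{\left(-5 - 20\right)^{2}}{8}\right) - 1394 \left(25 + 1 \cdot 5\right) = \left(-2 + \frac{\left(-25\right)^{2}}{8}\right) - 1394 \left(25 + 5\right) = \left(-2 + \frac{1}{8} \cdot 625\right) - 41820 = \left(-2 + \frac{625}{8}\right) - 41820 = \frac{609}{8} - 41820 = - \frac{333951}{8}$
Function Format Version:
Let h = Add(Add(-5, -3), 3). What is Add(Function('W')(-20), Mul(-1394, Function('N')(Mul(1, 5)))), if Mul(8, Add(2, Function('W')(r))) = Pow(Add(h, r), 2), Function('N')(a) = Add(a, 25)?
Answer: Rational(-333951, 8) ≈ -41744.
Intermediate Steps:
h = -5 (h = Add(-8, 3) = -5)
Function('N')(a) = Add(25, a)
Function('W')(r) = Add(-2, Mul(Rational(1, 8), Pow(Add(-5, r), 2)))
Add(Function('W')(-20), Mul(-1394, Function('N')(Mul(1, 5)))) = Add(Add(-2, Mul(Rational(1, 8), Pow(Add(-5, -20), 2))), Mul(-1394, Add(25, Mul(1, 5)))) = Add(Add(-2, Mul(Rational(1, 8), Pow(-25, 2))), Mul(-1394, Add(25, 5))) = Add(Add(-2, Mul(Rational(1, 8), 625)), Mul(-1394, 30)) = Add(Add(-2, Rational(625, 8)), -41820) = Add(Rational(609, 8), -41820) = Rational(-333951, 8)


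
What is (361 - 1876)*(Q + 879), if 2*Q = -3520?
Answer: 1334715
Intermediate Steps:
Q = -1760 (Q = (½)*(-3520) = -1760)
(361 - 1876)*(Q + 879) = (361 - 1876)*(-1760 + 879) = -1515*(-881) = 1334715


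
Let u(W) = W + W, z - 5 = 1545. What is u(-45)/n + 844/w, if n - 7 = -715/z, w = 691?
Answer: -17568112/1400657 ≈ -12.543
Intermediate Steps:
z = 1550 (z = 5 + 1545 = 1550)
u(W) = 2*W
n = 2027/310 (n = 7 - 715/1550 = 7 - 715*1/1550 = 7 - 143/310 = 2027/310 ≈ 6.5387)
u(-45)/n + 844/w = (2*(-45))/(2027/310) + 844/691 = -90*310/2027 + 844*(1/691) = -27900/2027 + 844/691 = -17568112/1400657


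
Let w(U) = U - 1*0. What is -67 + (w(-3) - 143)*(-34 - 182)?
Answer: 31469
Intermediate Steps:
w(U) = U (w(U) = U + 0 = U)
-67 + (w(-3) - 143)*(-34 - 182) = -67 + (-3 - 143)*(-34 - 182) = -67 - 146*(-216) = -67 + 31536 = 31469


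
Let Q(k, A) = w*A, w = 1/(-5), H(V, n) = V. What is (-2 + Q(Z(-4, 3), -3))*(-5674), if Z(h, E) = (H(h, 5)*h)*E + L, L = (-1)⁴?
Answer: 39718/5 ≈ 7943.6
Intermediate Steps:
L = 1
w = -⅕ ≈ -0.20000
Z(h, E) = 1 + E*h² (Z(h, E) = (h*h)*E + 1 = h²*E + 1 = E*h² + 1 = 1 + E*h²)
Q(k, A) = -A/5
(-2 + Q(Z(-4, 3), -3))*(-5674) = (-2 - ⅕*(-3))*(-5674) = (-2 + ⅗)*(-5674) = -7/5*(-5674) = 39718/5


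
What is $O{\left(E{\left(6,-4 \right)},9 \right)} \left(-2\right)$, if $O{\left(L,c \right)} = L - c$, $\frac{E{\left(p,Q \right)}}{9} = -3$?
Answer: $72$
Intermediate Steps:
$E{\left(p,Q \right)} = -27$ ($E{\left(p,Q \right)} = 9 \left(-3\right) = -27$)
$O{\left(E{\left(6,-4 \right)},9 \right)} \left(-2\right) = \left(-27 - 9\right) \left(-2\right) = \left(-36\right) \left(-2\right) = 72$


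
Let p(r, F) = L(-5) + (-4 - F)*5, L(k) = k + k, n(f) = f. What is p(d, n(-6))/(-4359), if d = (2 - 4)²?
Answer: 0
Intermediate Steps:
L(k) = 2*k
d = 4 (d = (-2)² = 4)
p(r, F) = -30 - 5*F (p(r, F) = 2*(-5) + (-4 - F)*5 = -10 + (-20 - 5*F) = -30 - 5*F)
p(d, n(-6))/(-4359) = (-30 - 5*(-6))/(-4359) = (-30 + 30)*(-1/4359) = 0*(-1/4359) = 0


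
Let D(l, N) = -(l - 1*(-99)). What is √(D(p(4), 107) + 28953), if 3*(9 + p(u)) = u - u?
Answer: 3*√3207 ≈ 169.89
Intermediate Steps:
p(u) = -9 (p(u) = -9 + (u - u)/3 = -9 + (⅓)*0 = -9 + 0 = -9)
D(l, N) = -99 - l (D(l, N) = -(l + 99) = -(99 + l) = -99 - l)
√(D(p(4), 107) + 28953) = √((-99 - 1*(-9)) + 28953) = √((-99 + 9) + 28953) = √(-90 + 28953) = √28863 = 3*√3207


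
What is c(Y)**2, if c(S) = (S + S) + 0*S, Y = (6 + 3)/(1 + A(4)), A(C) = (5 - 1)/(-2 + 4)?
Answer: 36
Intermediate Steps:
A(C) = 2 (A(C) = 4/2 = 4*(1/2) = 2)
Y = 3 (Y = (6 + 3)/(1 + 2) = 9/3 = 9*(1/3) = 3)
c(S) = 2*S (c(S) = 2*S + 0 = 2*S)
c(Y)**2 = (2*3)**2 = 6**2 = 36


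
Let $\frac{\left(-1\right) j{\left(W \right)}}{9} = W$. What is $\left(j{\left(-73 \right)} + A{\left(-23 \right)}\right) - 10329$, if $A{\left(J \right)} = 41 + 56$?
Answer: $-9575$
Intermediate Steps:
$A{\left(J \right)} = 97$
$j{\left(W \right)} = - 9 W$
$\left(j{\left(-73 \right)} + A{\left(-23 \right)}\right) - 10329 = \left(\left(-9\right) \left(-73\right) + 97\right) - 10329 = \left(657 + 97\right) - 10329 = 754 - 10329 = -9575$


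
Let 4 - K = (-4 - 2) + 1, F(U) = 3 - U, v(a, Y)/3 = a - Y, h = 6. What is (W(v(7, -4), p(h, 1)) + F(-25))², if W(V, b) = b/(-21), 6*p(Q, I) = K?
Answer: 152881/196 ≈ 780.00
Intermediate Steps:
v(a, Y) = -3*Y + 3*a (v(a, Y) = 3*(a - Y) = -3*Y + 3*a)
K = 9 (K = 4 - ((-4 - 2) + 1) = 4 - (-6 + 1) = 4 - 1*(-5) = 4 + 5 = 9)
p(Q, I) = 3/2 (p(Q, I) = (⅙)*9 = 3/2)
W(V, b) = -b/21 (W(V, b) = b*(-1/21) = -b/21)
(W(v(7, -4), p(h, 1)) + F(-25))² = (-1/21*3/2 + (3 - 1*(-25)))² = (-1/14 + (3 + 25))² = (-1/14 + 28)² = (391/14)² = 152881/196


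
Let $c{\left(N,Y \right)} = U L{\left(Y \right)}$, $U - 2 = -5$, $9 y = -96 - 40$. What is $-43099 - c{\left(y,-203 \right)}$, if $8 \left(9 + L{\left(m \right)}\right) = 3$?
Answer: $- \frac{344999}{8} \approx -43125.0$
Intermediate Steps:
$L{\left(m \right)} = - \frac{69}{8}$ ($L{\left(m \right)} = -9 + \frac{1}{8} \cdot 3 = -9 + \frac{3}{8} = - \frac{69}{8}$)
$y = - \frac{136}{9}$ ($y = \frac{-96 - 40}{9} = \frac{1}{9} \left(-136\right) = - \frac{136}{9} \approx -15.111$)
$U = -3$ ($U = 2 - 5 = -3$)
$c{\left(N,Y \right)} = \frac{207}{8}$ ($c{\left(N,Y \right)} = \left(-3\right) \left(- \frac{69}{8}\right) = \frac{207}{8}$)
$-43099 - c{\left(y,-203 \right)} = -43099 - \frac{207}{8} = - \frac{344999}{8}$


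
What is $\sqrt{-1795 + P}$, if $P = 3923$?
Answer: $4 \sqrt{133} \approx 46.13$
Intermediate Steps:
$\sqrt{-1795 + P} = \sqrt{-1795 + 3923} = \sqrt{2128} = 4 \sqrt{133}$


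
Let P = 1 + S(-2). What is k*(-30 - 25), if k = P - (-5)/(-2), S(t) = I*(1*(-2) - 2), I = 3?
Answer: 1485/2 ≈ 742.50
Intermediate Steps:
S(t) = -12 (S(t) = 3*(1*(-2) - 2) = 3*(-2 - 2) = 3*(-4) = -12)
P = -11 (P = 1 - 12 = -11)
k = -27/2 (k = -11 - (-5)/(-2) = -11 - (-5)*(-1)/2 = -11 - 1*5/2 = -11 - 5/2 = -27/2 ≈ -13.500)
k*(-30 - 25) = -27*(-30 - 25)/2 = -27/2*(-55) = 1485/2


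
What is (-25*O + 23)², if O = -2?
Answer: 5329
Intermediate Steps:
(-25*O + 23)² = (-25*(-2) + 23)² = (50 + 23)² = 73² = 5329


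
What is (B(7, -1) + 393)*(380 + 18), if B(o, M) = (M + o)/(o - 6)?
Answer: 158802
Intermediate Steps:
B(o, M) = (M + o)/(-6 + o)
(B(7, -1) + 393)*(380 + 18) = ((-1 + 7)/(-6 + 7) + 393)*(380 + 18) = (6/1 + 393)*398 = (1*6 + 393)*398 = (6 + 393)*398 = 399*398 = 158802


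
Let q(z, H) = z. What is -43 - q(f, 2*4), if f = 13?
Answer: -56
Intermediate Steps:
-43 - q(f, 2*4) = -43 - 1*13 = -43 - 13 = -56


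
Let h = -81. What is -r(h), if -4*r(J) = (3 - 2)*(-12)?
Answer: -3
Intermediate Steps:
r(J) = 3 (r(J) = -(3 - 2)*(-12)/4 = -(-12)/4 = -¼*(-12) = 3)
-r(h) = -1*3 = -3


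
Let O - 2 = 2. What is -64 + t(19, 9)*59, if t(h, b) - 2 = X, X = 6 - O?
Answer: 172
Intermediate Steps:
O = 4 (O = 2 + 2 = 4)
X = 2 (X = 6 - 1*4 = 6 - 4 = 2)
t(h, b) = 4 (t(h, b) = 2 + 2 = 4)
-64 + t(19, 9)*59 = -64 + 4*59 = -64 + 236 = 172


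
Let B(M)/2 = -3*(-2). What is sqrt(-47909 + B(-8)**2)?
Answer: I*sqrt(47765) ≈ 218.55*I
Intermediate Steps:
B(M) = 12 (B(M) = 2*(-3*(-2)) = 2*6 = 12)
sqrt(-47909 + B(-8)**2) = sqrt(-47909 + 12**2) = sqrt(-47909 + 144) = sqrt(-47765) = I*sqrt(47765)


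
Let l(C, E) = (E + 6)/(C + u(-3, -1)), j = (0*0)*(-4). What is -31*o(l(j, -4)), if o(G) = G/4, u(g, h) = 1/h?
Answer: 31/2 ≈ 15.500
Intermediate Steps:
j = 0 (j = 0*(-4) = 0)
l(C, E) = (6 + E)/(-1 + C) (l(C, E) = (E + 6)/(C + 1/(-1)) = (6 + E)/(C - 1) = (6 + E)/(-1 + C))
o(G) = G/4 (o(G) = G*(¼) = G/4)
-31*o(l(j, -4)) = -31*(6 - 4)/(-1 + 0)/4 = -31*2/(-1)/4 = -31*(-1*2)/4 = -31*(-2)/4 = -31*(-½) = 31/2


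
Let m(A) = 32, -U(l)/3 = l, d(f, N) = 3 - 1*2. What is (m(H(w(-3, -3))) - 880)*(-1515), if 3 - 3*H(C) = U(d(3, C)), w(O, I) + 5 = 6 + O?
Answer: 1284720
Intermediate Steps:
w(O, I) = 1 + O (w(O, I) = -5 + (6 + O) = 1 + O)
d(f, N) = 1 (d(f, N) = 3 - 2 = 1)
U(l) = -3*l
H(C) = 2 (H(C) = 1 - (-1) = 1 - ⅓*(-3) = 1 + 1 = 2)
(m(H(w(-3, -3))) - 880)*(-1515) = (32 - 880)*(-1515) = -848*(-1515) = 1284720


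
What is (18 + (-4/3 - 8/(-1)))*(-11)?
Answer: -814/3 ≈ -271.33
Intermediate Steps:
(18 + (-4/3 - 8/(-1)))*(-11) = (18 + (-4*⅓ - 8*(-1)))*(-11) = (18 + (-4/3 + 8))*(-11) = (18 + 20/3)*(-11) = (74/3)*(-11) = -814/3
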